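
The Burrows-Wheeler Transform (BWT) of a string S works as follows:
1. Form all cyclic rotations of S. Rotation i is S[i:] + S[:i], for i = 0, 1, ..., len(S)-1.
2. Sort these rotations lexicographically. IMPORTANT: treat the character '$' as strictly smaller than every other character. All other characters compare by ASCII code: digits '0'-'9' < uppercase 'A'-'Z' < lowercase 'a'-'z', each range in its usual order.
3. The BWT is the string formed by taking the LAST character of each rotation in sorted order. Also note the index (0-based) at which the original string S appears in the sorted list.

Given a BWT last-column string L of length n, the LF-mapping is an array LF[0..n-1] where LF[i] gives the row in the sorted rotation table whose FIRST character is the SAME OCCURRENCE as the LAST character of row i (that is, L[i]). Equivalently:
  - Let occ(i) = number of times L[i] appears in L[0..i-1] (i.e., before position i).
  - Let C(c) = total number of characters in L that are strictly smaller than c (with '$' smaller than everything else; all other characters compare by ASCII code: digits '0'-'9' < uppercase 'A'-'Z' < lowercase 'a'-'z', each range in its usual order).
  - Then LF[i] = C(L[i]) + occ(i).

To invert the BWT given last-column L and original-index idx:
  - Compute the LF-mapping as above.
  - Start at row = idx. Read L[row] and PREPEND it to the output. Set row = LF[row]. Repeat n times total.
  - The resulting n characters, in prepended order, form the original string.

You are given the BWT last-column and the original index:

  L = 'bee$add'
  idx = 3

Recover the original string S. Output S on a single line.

Answer: deadeb$

Derivation:
LF mapping: 2 5 6 0 1 3 4
Walk LF starting at row 3, prepending L[row]:
  step 1: row=3, L[3]='$', prepend. Next row=LF[3]=0
  step 2: row=0, L[0]='b', prepend. Next row=LF[0]=2
  step 3: row=2, L[2]='e', prepend. Next row=LF[2]=6
  step 4: row=6, L[6]='d', prepend. Next row=LF[6]=4
  step 5: row=4, L[4]='a', prepend. Next row=LF[4]=1
  step 6: row=1, L[1]='e', prepend. Next row=LF[1]=5
  step 7: row=5, L[5]='d', prepend. Next row=LF[5]=3
Reversed output: deadeb$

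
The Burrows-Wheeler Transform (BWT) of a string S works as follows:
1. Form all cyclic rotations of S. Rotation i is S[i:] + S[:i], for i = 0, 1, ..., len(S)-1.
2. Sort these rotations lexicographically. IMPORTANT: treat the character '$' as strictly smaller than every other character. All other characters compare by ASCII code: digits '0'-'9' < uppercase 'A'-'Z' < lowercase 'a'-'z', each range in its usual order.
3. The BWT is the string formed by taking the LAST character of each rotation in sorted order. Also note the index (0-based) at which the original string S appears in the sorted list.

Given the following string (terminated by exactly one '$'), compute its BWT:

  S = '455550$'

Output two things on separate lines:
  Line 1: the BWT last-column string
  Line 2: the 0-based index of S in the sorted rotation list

All 7 rotations (rotation i = S[i:]+S[:i]):
  rot[0] = 455550$
  rot[1] = 55550$4
  rot[2] = 5550$45
  rot[3] = 550$455
  rot[4] = 50$4555
  rot[5] = 0$45555
  rot[6] = $455550
Sorted (with $ < everything):
  sorted[0] = $455550  (last char: '0')
  sorted[1] = 0$45555  (last char: '5')
  sorted[2] = 455550$  (last char: '$')
  sorted[3] = 50$4555  (last char: '5')
  sorted[4] = 550$455  (last char: '5')
  sorted[5] = 5550$45  (last char: '5')
  sorted[6] = 55550$4  (last char: '4')
Last column: 05$5554
Original string S is at sorted index 2

Answer: 05$5554
2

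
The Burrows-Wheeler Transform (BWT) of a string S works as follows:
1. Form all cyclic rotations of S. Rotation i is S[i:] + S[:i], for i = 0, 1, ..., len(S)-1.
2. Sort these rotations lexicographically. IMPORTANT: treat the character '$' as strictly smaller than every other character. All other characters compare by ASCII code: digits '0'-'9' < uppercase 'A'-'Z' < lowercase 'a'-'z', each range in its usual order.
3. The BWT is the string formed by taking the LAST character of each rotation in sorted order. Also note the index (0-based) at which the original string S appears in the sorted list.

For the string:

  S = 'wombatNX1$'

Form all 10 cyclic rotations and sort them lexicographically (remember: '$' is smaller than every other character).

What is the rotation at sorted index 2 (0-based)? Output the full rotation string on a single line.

Answer: NX1$wombat

Derivation:
All 10 rotations (rotation i = S[i:]+S[:i]):
  rot[0] = wombatNX1$
  rot[1] = ombatNX1$w
  rot[2] = mbatNX1$wo
  rot[3] = batNX1$wom
  rot[4] = atNX1$womb
  rot[5] = tNX1$womba
  rot[6] = NX1$wombat
  rot[7] = X1$wombatN
  rot[8] = 1$wombatNX
  rot[9] = $wombatNX1
Sorted (with $ < everything):
  sorted[0] = $wombatNX1
  sorted[1] = 1$wombatNX
  sorted[2] = NX1$wombat
  sorted[3] = X1$wombatN
  sorted[4] = atNX1$womb
  sorted[5] = batNX1$wom
  sorted[6] = mbatNX1$wo
  sorted[7] = ombatNX1$w
  sorted[8] = tNX1$womba
  sorted[9] = wombatNX1$
sorted[2] = NX1$wombat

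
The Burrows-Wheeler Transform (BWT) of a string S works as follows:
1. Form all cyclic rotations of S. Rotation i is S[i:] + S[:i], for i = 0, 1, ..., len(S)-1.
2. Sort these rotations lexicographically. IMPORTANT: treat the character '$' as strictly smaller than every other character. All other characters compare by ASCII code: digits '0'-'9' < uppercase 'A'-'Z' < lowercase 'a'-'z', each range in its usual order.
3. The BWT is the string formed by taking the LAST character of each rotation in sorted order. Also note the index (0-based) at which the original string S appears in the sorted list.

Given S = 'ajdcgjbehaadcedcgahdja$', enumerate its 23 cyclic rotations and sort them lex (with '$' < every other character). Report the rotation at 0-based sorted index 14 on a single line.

All 23 rotations (rotation i = S[i:]+S[:i]):
  rot[0] = ajdcgjbehaadcedcgahdja$
  rot[1] = jdcgjbehaadcedcgahdja$a
  rot[2] = dcgjbehaadcedcgahdja$aj
  rot[3] = cgjbehaadcedcgahdja$ajd
  rot[4] = gjbehaadcedcgahdja$ajdc
  rot[5] = jbehaadcedcgahdja$ajdcg
  rot[6] = behaadcedcgahdja$ajdcgj
  rot[7] = ehaadcedcgahdja$ajdcgjb
  rot[8] = haadcedcgahdja$ajdcgjbe
  rot[9] = aadcedcgahdja$ajdcgjbeh
  rot[10] = adcedcgahdja$ajdcgjbeha
  rot[11] = dcedcgahdja$ajdcgjbehaa
  rot[12] = cedcgahdja$ajdcgjbehaad
  rot[13] = edcgahdja$ajdcgjbehaadc
  rot[14] = dcgahdja$ajdcgjbehaadce
  rot[15] = cgahdja$ajdcgjbehaadced
  rot[16] = gahdja$ajdcgjbehaadcedc
  rot[17] = ahdja$ajdcgjbehaadcedcg
  rot[18] = hdja$ajdcgjbehaadcedcga
  rot[19] = dja$ajdcgjbehaadcedcgah
  rot[20] = ja$ajdcgjbehaadcedcgahd
  rot[21] = a$ajdcgjbehaadcedcgahdj
  rot[22] = $ajdcgjbehaadcedcgahdja
Sorted (with $ < everything):
  sorted[0] = $ajdcgjbehaadcedcgahdja
  sorted[1] = a$ajdcgjbehaadcedcgahdj
  sorted[2] = aadcedcgahdja$ajdcgjbeh
  sorted[3] = adcedcgahdja$ajdcgjbeha
  sorted[4] = ahdja$ajdcgjbehaadcedcg
  sorted[5] = ajdcgjbehaadcedcgahdja$
  sorted[6] = behaadcedcgahdja$ajdcgj
  sorted[7] = cedcgahdja$ajdcgjbehaad
  sorted[8] = cgahdja$ajdcgjbehaadced
  sorted[9] = cgjbehaadcedcgahdja$ajd
  sorted[10] = dcedcgahdja$ajdcgjbehaa
  sorted[11] = dcgahdja$ajdcgjbehaadce
  sorted[12] = dcgjbehaadcedcgahdja$aj
  sorted[13] = dja$ajdcgjbehaadcedcgah
  sorted[14] = edcgahdja$ajdcgjbehaadc
  sorted[15] = ehaadcedcgahdja$ajdcgjb
  sorted[16] = gahdja$ajdcgjbehaadcedc
  sorted[17] = gjbehaadcedcgahdja$ajdc
  sorted[18] = haadcedcgahdja$ajdcgjbe
  sorted[19] = hdja$ajdcgjbehaadcedcga
  sorted[20] = ja$ajdcgjbehaadcedcgahd
  sorted[21] = jbehaadcedcgahdja$ajdcg
  sorted[22] = jdcgjbehaadcedcgahdja$a
sorted[14] = edcgahdja$ajdcgjbehaadc

Answer: edcgahdja$ajdcgjbehaadc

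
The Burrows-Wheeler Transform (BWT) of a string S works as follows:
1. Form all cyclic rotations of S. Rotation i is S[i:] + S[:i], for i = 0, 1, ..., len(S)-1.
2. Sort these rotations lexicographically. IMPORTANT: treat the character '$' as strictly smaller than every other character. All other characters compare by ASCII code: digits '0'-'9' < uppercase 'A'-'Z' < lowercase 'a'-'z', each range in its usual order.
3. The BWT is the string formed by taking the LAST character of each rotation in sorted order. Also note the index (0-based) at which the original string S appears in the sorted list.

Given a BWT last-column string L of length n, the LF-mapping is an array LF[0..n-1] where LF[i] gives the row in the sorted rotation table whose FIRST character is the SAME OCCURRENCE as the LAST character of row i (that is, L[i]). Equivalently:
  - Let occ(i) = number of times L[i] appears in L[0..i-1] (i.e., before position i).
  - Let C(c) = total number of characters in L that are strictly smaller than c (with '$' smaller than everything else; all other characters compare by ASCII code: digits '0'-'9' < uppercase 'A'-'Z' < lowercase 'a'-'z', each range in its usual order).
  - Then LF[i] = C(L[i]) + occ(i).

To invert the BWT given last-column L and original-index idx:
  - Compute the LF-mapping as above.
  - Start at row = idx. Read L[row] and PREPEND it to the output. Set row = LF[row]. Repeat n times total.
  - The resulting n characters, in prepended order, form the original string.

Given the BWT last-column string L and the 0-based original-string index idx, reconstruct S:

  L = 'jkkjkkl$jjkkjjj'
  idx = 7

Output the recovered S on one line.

Answer: jljkkjkkjkjjkj$

Derivation:
LF mapping: 1 8 9 2 10 11 14 0 3 4 12 13 5 6 7
Walk LF starting at row 7, prepending L[row]:
  step 1: row=7, L[7]='$', prepend. Next row=LF[7]=0
  step 2: row=0, L[0]='j', prepend. Next row=LF[0]=1
  step 3: row=1, L[1]='k', prepend. Next row=LF[1]=8
  step 4: row=8, L[8]='j', prepend. Next row=LF[8]=3
  step 5: row=3, L[3]='j', prepend. Next row=LF[3]=2
  step 6: row=2, L[2]='k', prepend. Next row=LF[2]=9
  step 7: row=9, L[9]='j', prepend. Next row=LF[9]=4
  step 8: row=4, L[4]='k', prepend. Next row=LF[4]=10
  step 9: row=10, L[10]='k', prepend. Next row=LF[10]=12
  step 10: row=12, L[12]='j', prepend. Next row=LF[12]=5
  step 11: row=5, L[5]='k', prepend. Next row=LF[5]=11
  step 12: row=11, L[11]='k', prepend. Next row=LF[11]=13
  step 13: row=13, L[13]='j', prepend. Next row=LF[13]=6
  step 14: row=6, L[6]='l', prepend. Next row=LF[6]=14
  step 15: row=14, L[14]='j', prepend. Next row=LF[14]=7
Reversed output: jljkkjkkjkjjkj$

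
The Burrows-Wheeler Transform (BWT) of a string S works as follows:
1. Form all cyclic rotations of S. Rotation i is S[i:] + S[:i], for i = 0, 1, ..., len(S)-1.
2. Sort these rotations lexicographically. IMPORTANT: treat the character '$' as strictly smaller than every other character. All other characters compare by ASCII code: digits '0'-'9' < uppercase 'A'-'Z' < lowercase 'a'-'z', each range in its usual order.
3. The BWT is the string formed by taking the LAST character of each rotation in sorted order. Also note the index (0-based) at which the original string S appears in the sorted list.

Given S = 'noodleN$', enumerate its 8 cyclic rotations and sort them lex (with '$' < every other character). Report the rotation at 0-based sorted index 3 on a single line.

All 8 rotations (rotation i = S[i:]+S[:i]):
  rot[0] = noodleN$
  rot[1] = oodleN$n
  rot[2] = odleN$no
  rot[3] = dleN$noo
  rot[4] = leN$nood
  rot[5] = eN$noodl
  rot[6] = N$noodle
  rot[7] = $noodleN
Sorted (with $ < everything):
  sorted[0] = $noodleN
  sorted[1] = N$noodle
  sorted[2] = dleN$noo
  sorted[3] = eN$noodl
  sorted[4] = leN$nood
  sorted[5] = noodleN$
  sorted[6] = odleN$no
  sorted[7] = oodleN$n
sorted[3] = eN$noodl

Answer: eN$noodl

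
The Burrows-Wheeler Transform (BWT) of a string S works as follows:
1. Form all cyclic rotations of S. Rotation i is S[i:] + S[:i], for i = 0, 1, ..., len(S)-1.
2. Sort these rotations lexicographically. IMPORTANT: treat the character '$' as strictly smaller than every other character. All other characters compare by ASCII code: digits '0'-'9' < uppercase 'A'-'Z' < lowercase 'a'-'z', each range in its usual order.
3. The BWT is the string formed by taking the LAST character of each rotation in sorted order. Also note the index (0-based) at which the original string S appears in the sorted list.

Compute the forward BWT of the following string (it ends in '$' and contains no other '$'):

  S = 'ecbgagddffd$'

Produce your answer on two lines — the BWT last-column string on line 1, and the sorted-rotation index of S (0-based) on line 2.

Answer: dgcefgd$fdba
7

Derivation:
All 12 rotations (rotation i = S[i:]+S[:i]):
  rot[0] = ecbgagddffd$
  rot[1] = cbgagddffd$e
  rot[2] = bgagddffd$ec
  rot[3] = gagddffd$ecb
  rot[4] = agddffd$ecbg
  rot[5] = gddffd$ecbga
  rot[6] = ddffd$ecbgag
  rot[7] = dffd$ecbgagd
  rot[8] = ffd$ecbgagdd
  rot[9] = fd$ecbgagddf
  rot[10] = d$ecbgagddff
  rot[11] = $ecbgagddffd
Sorted (with $ < everything):
  sorted[0] = $ecbgagddffd  (last char: 'd')
  sorted[1] = agddffd$ecbg  (last char: 'g')
  sorted[2] = bgagddffd$ec  (last char: 'c')
  sorted[3] = cbgagddffd$e  (last char: 'e')
  sorted[4] = d$ecbgagddff  (last char: 'f')
  sorted[5] = ddffd$ecbgag  (last char: 'g')
  sorted[6] = dffd$ecbgagd  (last char: 'd')
  sorted[7] = ecbgagddffd$  (last char: '$')
  sorted[8] = fd$ecbgagddf  (last char: 'f')
  sorted[9] = ffd$ecbgagdd  (last char: 'd')
  sorted[10] = gagddffd$ecb  (last char: 'b')
  sorted[11] = gddffd$ecbga  (last char: 'a')
Last column: dgcefgd$fdba
Original string S is at sorted index 7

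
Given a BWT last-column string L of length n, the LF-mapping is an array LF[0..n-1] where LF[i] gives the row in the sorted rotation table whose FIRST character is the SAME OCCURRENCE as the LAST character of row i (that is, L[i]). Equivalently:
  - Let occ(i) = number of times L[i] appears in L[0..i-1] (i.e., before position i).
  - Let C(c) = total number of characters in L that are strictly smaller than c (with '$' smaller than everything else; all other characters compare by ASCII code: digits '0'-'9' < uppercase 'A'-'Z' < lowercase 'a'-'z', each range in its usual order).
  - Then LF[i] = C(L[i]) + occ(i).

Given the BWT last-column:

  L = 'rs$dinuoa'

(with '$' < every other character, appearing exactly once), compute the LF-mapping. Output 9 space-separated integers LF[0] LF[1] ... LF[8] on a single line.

Char counts: '$':1, 'a':1, 'd':1, 'i':1, 'n':1, 'o':1, 'r':1, 's':1, 'u':1
C (first-col start): C('$')=0, C('a')=1, C('d')=2, C('i')=3, C('n')=4, C('o')=5, C('r')=6, C('s')=7, C('u')=8
L[0]='r': occ=0, LF[0]=C('r')+0=6+0=6
L[1]='s': occ=0, LF[1]=C('s')+0=7+0=7
L[2]='$': occ=0, LF[2]=C('$')+0=0+0=0
L[3]='d': occ=0, LF[3]=C('d')+0=2+0=2
L[4]='i': occ=0, LF[4]=C('i')+0=3+0=3
L[5]='n': occ=0, LF[5]=C('n')+0=4+0=4
L[6]='u': occ=0, LF[6]=C('u')+0=8+0=8
L[7]='o': occ=0, LF[7]=C('o')+0=5+0=5
L[8]='a': occ=0, LF[8]=C('a')+0=1+0=1

Answer: 6 7 0 2 3 4 8 5 1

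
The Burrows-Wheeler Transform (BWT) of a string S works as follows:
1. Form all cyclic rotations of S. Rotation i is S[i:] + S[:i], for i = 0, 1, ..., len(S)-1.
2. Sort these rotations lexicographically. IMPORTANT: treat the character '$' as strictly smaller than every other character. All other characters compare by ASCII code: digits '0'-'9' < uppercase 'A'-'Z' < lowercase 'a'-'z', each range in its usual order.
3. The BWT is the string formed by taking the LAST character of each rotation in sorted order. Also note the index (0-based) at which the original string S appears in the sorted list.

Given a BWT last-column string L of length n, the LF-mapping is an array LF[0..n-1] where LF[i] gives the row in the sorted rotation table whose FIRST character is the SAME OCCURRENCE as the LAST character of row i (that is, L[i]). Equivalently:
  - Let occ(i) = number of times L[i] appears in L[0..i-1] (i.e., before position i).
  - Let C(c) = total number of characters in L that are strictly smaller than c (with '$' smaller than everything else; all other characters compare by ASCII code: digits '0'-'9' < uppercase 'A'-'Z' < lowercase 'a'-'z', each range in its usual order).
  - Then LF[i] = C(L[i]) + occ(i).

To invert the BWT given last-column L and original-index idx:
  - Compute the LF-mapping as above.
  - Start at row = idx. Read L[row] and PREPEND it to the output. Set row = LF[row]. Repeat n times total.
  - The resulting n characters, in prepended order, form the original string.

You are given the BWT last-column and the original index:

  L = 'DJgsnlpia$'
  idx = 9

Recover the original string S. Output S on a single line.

Answer: saplingJD$

Derivation:
LF mapping: 1 2 4 9 7 6 8 5 3 0
Walk LF starting at row 9, prepending L[row]:
  step 1: row=9, L[9]='$', prepend. Next row=LF[9]=0
  step 2: row=0, L[0]='D', prepend. Next row=LF[0]=1
  step 3: row=1, L[1]='J', prepend. Next row=LF[1]=2
  step 4: row=2, L[2]='g', prepend. Next row=LF[2]=4
  step 5: row=4, L[4]='n', prepend. Next row=LF[4]=7
  step 6: row=7, L[7]='i', prepend. Next row=LF[7]=5
  step 7: row=5, L[5]='l', prepend. Next row=LF[5]=6
  step 8: row=6, L[6]='p', prepend. Next row=LF[6]=8
  step 9: row=8, L[8]='a', prepend. Next row=LF[8]=3
  step 10: row=3, L[3]='s', prepend. Next row=LF[3]=9
Reversed output: saplingJD$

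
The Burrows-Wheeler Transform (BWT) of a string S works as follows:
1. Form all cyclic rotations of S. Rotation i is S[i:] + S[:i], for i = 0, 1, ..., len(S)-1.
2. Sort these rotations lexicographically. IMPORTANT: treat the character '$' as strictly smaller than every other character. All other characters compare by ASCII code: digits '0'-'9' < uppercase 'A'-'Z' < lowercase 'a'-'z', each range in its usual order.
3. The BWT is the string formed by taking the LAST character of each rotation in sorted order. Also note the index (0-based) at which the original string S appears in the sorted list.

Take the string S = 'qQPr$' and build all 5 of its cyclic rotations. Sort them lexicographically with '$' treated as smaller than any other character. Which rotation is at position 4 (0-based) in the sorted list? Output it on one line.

All 5 rotations (rotation i = S[i:]+S[:i]):
  rot[0] = qQPr$
  rot[1] = QPr$q
  rot[2] = Pr$qQ
  rot[3] = r$qQP
  rot[4] = $qQPr
Sorted (with $ < everything):
  sorted[0] = $qQPr
  sorted[1] = Pr$qQ
  sorted[2] = QPr$q
  sorted[3] = qQPr$
  sorted[4] = r$qQP
sorted[4] = r$qQP

Answer: r$qQP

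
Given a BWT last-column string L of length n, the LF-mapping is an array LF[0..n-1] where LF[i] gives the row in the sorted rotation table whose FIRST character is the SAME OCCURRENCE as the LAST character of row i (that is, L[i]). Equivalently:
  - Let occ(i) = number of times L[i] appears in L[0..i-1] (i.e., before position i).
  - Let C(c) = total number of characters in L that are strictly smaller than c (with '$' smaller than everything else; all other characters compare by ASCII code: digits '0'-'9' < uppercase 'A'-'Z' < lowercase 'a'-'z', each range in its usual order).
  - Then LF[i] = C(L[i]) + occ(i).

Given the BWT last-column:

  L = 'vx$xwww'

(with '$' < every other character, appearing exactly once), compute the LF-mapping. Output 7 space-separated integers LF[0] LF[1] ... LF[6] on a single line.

Answer: 1 5 0 6 2 3 4

Derivation:
Char counts: '$':1, 'v':1, 'w':3, 'x':2
C (first-col start): C('$')=0, C('v')=1, C('w')=2, C('x')=5
L[0]='v': occ=0, LF[0]=C('v')+0=1+0=1
L[1]='x': occ=0, LF[1]=C('x')+0=5+0=5
L[2]='$': occ=0, LF[2]=C('$')+0=0+0=0
L[3]='x': occ=1, LF[3]=C('x')+1=5+1=6
L[4]='w': occ=0, LF[4]=C('w')+0=2+0=2
L[5]='w': occ=1, LF[5]=C('w')+1=2+1=3
L[6]='w': occ=2, LF[6]=C('w')+2=2+2=4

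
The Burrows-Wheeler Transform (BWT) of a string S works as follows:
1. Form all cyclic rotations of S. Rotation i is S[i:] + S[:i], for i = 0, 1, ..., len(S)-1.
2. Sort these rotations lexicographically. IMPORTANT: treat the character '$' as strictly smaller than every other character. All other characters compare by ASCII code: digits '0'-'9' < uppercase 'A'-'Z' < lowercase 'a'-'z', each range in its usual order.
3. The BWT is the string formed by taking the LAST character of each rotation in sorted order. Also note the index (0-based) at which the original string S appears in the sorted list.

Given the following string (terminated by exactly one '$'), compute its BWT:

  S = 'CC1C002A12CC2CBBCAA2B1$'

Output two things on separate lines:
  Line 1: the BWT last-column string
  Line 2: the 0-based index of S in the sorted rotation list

All 23 rotations (rotation i = S[i:]+S[:i]):
  rot[0] = CC1C002A12CC2CBBCAA2B1$
  rot[1] = C1C002A12CC2CBBCAA2B1$C
  rot[2] = 1C002A12CC2CBBCAA2B1$CC
  rot[3] = C002A12CC2CBBCAA2B1$CC1
  rot[4] = 002A12CC2CBBCAA2B1$CC1C
  rot[5] = 02A12CC2CBBCAA2B1$CC1C0
  rot[6] = 2A12CC2CBBCAA2B1$CC1C00
  rot[7] = A12CC2CBBCAA2B1$CC1C002
  rot[8] = 12CC2CBBCAA2B1$CC1C002A
  rot[9] = 2CC2CBBCAA2B1$CC1C002A1
  rot[10] = CC2CBBCAA2B1$CC1C002A12
  rot[11] = C2CBBCAA2B1$CC1C002A12C
  rot[12] = 2CBBCAA2B1$CC1C002A12CC
  rot[13] = CBBCAA2B1$CC1C002A12CC2
  rot[14] = BBCAA2B1$CC1C002A12CC2C
  rot[15] = BCAA2B1$CC1C002A12CC2CB
  rot[16] = CAA2B1$CC1C002A12CC2CBB
  rot[17] = AA2B1$CC1C002A12CC2CBBC
  rot[18] = A2B1$CC1C002A12CC2CBBCA
  rot[19] = 2B1$CC1C002A12CC2CBBCAA
  rot[20] = B1$CC1C002A12CC2CBBCAA2
  rot[21] = 1$CC1C002A12CC2CBBCAA2B
  rot[22] = $CC1C002A12CC2CBBCAA2B1
Sorted (with $ < everything):
  sorted[0] = $CC1C002A12CC2CBBCAA2B1  (last char: '1')
  sorted[1] = 002A12CC2CBBCAA2B1$CC1C  (last char: 'C')
  sorted[2] = 02A12CC2CBBCAA2B1$CC1C0  (last char: '0')
  sorted[3] = 1$CC1C002A12CC2CBBCAA2B  (last char: 'B')
  sorted[4] = 12CC2CBBCAA2B1$CC1C002A  (last char: 'A')
  sorted[5] = 1C002A12CC2CBBCAA2B1$CC  (last char: 'C')
  sorted[6] = 2A12CC2CBBCAA2B1$CC1C00  (last char: '0')
  sorted[7] = 2B1$CC1C002A12CC2CBBCAA  (last char: 'A')
  sorted[8] = 2CBBCAA2B1$CC1C002A12CC  (last char: 'C')
  sorted[9] = 2CC2CBBCAA2B1$CC1C002A1  (last char: '1')
  sorted[10] = A12CC2CBBCAA2B1$CC1C002  (last char: '2')
  sorted[11] = A2B1$CC1C002A12CC2CBBCA  (last char: 'A')
  sorted[12] = AA2B1$CC1C002A12CC2CBBC  (last char: 'C')
  sorted[13] = B1$CC1C002A12CC2CBBCAA2  (last char: '2')
  sorted[14] = BBCAA2B1$CC1C002A12CC2C  (last char: 'C')
  sorted[15] = BCAA2B1$CC1C002A12CC2CB  (last char: 'B')
  sorted[16] = C002A12CC2CBBCAA2B1$CC1  (last char: '1')
  sorted[17] = C1C002A12CC2CBBCAA2B1$C  (last char: 'C')
  sorted[18] = C2CBBCAA2B1$CC1C002A12C  (last char: 'C')
  sorted[19] = CAA2B1$CC1C002A12CC2CBB  (last char: 'B')
  sorted[20] = CBBCAA2B1$CC1C002A12CC2  (last char: '2')
  sorted[21] = CC1C002A12CC2CBBCAA2B1$  (last char: '$')
  sorted[22] = CC2CBBCAA2B1$CC1C002A12  (last char: '2')
Last column: 1C0BAC0AC12AC2CB1CCB2$2
Original string S is at sorted index 21

Answer: 1C0BAC0AC12AC2CB1CCB2$2
21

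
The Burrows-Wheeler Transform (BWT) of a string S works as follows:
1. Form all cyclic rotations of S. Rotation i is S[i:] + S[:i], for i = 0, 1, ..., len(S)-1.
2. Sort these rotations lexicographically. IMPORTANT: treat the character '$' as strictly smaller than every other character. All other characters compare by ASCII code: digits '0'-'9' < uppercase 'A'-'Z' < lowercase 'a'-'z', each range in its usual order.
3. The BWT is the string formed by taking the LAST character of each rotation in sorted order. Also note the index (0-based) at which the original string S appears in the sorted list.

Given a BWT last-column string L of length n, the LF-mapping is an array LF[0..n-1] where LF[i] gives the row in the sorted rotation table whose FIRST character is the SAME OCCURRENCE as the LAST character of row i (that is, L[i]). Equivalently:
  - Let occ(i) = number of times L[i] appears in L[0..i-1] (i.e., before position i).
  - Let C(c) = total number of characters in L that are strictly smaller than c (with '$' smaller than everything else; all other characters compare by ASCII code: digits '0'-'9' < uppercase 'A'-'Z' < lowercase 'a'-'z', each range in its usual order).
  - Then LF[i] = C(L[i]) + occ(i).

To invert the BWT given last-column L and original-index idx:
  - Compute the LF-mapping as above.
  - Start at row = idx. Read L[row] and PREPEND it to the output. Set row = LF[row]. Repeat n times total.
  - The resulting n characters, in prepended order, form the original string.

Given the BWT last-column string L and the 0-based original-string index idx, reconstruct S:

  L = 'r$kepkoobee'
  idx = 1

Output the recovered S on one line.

LF mapping: 10 0 5 2 9 6 7 8 1 3 4
Walk LF starting at row 1, prepending L[row]:
  step 1: row=1, L[1]='$', prepend. Next row=LF[1]=0
  step 2: row=0, L[0]='r', prepend. Next row=LF[0]=10
  step 3: row=10, L[10]='e', prepend. Next row=LF[10]=4
  step 4: row=4, L[4]='p', prepend. Next row=LF[4]=9
  step 5: row=9, L[9]='e', prepend. Next row=LF[9]=3
  step 6: row=3, L[3]='e', prepend. Next row=LF[3]=2
  step 7: row=2, L[2]='k', prepend. Next row=LF[2]=5
  step 8: row=5, L[5]='k', prepend. Next row=LF[5]=6
  step 9: row=6, L[6]='o', prepend. Next row=LF[6]=7
  step 10: row=7, L[7]='o', prepend. Next row=LF[7]=8
  step 11: row=8, L[8]='b', prepend. Next row=LF[8]=1
Reversed output: bookkeeper$

Answer: bookkeeper$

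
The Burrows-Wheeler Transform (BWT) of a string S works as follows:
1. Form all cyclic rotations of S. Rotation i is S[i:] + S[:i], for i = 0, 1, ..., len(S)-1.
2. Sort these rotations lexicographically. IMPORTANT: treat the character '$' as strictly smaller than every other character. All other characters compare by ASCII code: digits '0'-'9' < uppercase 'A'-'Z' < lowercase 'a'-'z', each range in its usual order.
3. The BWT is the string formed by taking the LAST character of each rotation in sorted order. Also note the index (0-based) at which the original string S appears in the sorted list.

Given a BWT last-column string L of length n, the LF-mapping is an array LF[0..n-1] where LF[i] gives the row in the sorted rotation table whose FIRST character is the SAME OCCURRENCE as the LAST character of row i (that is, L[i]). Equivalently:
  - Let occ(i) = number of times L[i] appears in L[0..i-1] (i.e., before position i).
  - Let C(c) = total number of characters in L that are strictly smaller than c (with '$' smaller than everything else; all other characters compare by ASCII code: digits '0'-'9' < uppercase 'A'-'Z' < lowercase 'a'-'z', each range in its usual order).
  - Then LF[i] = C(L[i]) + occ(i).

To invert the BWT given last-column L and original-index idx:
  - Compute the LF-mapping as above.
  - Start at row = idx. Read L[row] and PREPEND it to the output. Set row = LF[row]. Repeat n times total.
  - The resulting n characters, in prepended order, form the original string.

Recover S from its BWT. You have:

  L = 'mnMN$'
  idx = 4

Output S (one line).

LF mapping: 3 4 1 2 0
Walk LF starting at row 4, prepending L[row]:
  step 1: row=4, L[4]='$', prepend. Next row=LF[4]=0
  step 2: row=0, L[0]='m', prepend. Next row=LF[0]=3
  step 3: row=3, L[3]='N', prepend. Next row=LF[3]=2
  step 4: row=2, L[2]='M', prepend. Next row=LF[2]=1
  step 5: row=1, L[1]='n', prepend. Next row=LF[1]=4
Reversed output: nMNm$

Answer: nMNm$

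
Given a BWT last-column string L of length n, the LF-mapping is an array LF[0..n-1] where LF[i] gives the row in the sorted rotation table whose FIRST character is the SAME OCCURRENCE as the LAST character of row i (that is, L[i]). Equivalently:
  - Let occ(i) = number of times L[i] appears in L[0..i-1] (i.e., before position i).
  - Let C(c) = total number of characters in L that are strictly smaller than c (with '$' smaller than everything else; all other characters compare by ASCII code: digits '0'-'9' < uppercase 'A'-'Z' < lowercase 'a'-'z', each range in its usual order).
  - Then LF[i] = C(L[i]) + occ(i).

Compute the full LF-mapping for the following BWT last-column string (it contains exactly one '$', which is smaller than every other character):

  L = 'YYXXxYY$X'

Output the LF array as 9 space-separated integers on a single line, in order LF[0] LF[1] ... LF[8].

Char counts: '$':1, 'X':3, 'Y':4, 'x':1
C (first-col start): C('$')=0, C('X')=1, C('Y')=4, C('x')=8
L[0]='Y': occ=0, LF[0]=C('Y')+0=4+0=4
L[1]='Y': occ=1, LF[1]=C('Y')+1=4+1=5
L[2]='X': occ=0, LF[2]=C('X')+0=1+0=1
L[3]='X': occ=1, LF[3]=C('X')+1=1+1=2
L[4]='x': occ=0, LF[4]=C('x')+0=8+0=8
L[5]='Y': occ=2, LF[5]=C('Y')+2=4+2=6
L[6]='Y': occ=3, LF[6]=C('Y')+3=4+3=7
L[7]='$': occ=0, LF[7]=C('$')+0=0+0=0
L[8]='X': occ=2, LF[8]=C('X')+2=1+2=3

Answer: 4 5 1 2 8 6 7 0 3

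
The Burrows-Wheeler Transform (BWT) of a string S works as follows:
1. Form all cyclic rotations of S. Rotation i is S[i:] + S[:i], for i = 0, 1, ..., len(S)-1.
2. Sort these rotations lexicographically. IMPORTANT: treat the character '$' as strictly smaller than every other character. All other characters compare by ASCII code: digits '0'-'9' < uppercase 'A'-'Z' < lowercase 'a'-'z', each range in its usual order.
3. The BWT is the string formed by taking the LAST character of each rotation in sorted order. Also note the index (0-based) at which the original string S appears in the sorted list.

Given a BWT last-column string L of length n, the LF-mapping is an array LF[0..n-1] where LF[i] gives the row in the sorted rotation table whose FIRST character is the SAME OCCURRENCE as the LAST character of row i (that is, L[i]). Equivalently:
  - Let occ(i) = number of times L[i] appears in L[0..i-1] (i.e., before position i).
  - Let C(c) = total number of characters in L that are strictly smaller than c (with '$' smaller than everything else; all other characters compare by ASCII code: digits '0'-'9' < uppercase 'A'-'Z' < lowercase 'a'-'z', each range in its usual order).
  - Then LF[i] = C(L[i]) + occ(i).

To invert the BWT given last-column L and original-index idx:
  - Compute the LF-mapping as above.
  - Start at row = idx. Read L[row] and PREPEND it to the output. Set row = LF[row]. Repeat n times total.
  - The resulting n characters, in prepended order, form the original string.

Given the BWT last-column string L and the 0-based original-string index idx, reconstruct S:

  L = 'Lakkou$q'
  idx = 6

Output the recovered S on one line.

LF mapping: 1 2 3 4 5 7 0 6
Walk LF starting at row 6, prepending L[row]:
  step 1: row=6, L[6]='$', prepend. Next row=LF[6]=0
  step 2: row=0, L[0]='L', prepend. Next row=LF[0]=1
  step 3: row=1, L[1]='a', prepend. Next row=LF[1]=2
  step 4: row=2, L[2]='k', prepend. Next row=LF[2]=3
  step 5: row=3, L[3]='k', prepend. Next row=LF[3]=4
  step 6: row=4, L[4]='o', prepend. Next row=LF[4]=5
  step 7: row=5, L[5]='u', prepend. Next row=LF[5]=7
  step 8: row=7, L[7]='q', prepend. Next row=LF[7]=6
Reversed output: quokkaL$

Answer: quokkaL$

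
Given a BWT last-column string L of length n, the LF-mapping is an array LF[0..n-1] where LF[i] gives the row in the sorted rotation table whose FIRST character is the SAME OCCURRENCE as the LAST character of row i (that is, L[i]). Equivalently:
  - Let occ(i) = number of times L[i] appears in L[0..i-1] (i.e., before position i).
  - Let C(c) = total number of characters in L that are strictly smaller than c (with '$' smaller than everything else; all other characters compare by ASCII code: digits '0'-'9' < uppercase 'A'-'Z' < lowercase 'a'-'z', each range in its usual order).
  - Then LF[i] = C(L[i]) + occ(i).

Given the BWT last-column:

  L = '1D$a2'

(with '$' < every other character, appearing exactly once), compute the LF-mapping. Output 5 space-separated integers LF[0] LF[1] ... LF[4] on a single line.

Char counts: '$':1, '1':1, '2':1, 'D':1, 'a':1
C (first-col start): C('$')=0, C('1')=1, C('2')=2, C('D')=3, C('a')=4
L[0]='1': occ=0, LF[0]=C('1')+0=1+0=1
L[1]='D': occ=0, LF[1]=C('D')+0=3+0=3
L[2]='$': occ=0, LF[2]=C('$')+0=0+0=0
L[3]='a': occ=0, LF[3]=C('a')+0=4+0=4
L[4]='2': occ=0, LF[4]=C('2')+0=2+0=2

Answer: 1 3 0 4 2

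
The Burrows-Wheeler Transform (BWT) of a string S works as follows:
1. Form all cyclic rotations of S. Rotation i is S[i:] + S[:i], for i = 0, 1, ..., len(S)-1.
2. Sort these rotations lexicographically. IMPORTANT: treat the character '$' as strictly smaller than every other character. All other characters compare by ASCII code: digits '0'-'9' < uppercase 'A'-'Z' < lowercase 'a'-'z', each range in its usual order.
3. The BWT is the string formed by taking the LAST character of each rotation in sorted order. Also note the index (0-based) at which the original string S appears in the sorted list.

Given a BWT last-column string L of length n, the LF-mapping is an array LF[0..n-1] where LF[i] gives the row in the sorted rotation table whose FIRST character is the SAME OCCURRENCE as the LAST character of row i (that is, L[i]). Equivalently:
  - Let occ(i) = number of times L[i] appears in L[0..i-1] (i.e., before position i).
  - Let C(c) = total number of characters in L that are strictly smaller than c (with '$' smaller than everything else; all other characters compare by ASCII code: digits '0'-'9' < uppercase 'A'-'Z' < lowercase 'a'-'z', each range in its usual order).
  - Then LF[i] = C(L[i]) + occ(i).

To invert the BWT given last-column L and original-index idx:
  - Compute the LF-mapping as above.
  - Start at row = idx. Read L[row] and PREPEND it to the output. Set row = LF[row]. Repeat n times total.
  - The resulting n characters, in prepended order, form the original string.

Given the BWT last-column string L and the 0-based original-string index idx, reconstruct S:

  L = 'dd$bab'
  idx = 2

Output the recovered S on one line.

LF mapping: 4 5 0 2 1 3
Walk LF starting at row 2, prepending L[row]:
  step 1: row=2, L[2]='$', prepend. Next row=LF[2]=0
  step 2: row=0, L[0]='d', prepend. Next row=LF[0]=4
  step 3: row=4, L[4]='a', prepend. Next row=LF[4]=1
  step 4: row=1, L[1]='d', prepend. Next row=LF[1]=5
  step 5: row=5, L[5]='b', prepend. Next row=LF[5]=3
  step 6: row=3, L[3]='b', prepend. Next row=LF[3]=2
Reversed output: bbdad$

Answer: bbdad$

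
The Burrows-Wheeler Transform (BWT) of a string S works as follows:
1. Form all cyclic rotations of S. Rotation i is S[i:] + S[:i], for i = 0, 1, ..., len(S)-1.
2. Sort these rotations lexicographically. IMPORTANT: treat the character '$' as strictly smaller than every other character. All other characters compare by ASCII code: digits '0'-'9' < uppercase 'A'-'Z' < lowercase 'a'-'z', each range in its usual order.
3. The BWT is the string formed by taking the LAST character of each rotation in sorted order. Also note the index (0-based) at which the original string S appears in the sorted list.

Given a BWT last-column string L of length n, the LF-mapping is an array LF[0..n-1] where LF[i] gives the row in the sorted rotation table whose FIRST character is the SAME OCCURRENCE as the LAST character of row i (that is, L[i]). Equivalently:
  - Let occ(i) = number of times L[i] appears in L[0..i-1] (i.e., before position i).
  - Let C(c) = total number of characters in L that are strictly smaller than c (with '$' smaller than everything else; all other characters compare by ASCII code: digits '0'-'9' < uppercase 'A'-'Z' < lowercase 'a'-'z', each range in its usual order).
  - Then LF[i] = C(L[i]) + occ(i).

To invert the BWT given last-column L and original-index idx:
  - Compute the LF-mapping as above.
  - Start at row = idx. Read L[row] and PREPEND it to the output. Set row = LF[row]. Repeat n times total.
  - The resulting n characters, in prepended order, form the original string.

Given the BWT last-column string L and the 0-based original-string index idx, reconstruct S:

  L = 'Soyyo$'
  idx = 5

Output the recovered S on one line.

Answer: yoyoS$

Derivation:
LF mapping: 1 2 4 5 3 0
Walk LF starting at row 5, prepending L[row]:
  step 1: row=5, L[5]='$', prepend. Next row=LF[5]=0
  step 2: row=0, L[0]='S', prepend. Next row=LF[0]=1
  step 3: row=1, L[1]='o', prepend. Next row=LF[1]=2
  step 4: row=2, L[2]='y', prepend. Next row=LF[2]=4
  step 5: row=4, L[4]='o', prepend. Next row=LF[4]=3
  step 6: row=3, L[3]='y', prepend. Next row=LF[3]=5
Reversed output: yoyoS$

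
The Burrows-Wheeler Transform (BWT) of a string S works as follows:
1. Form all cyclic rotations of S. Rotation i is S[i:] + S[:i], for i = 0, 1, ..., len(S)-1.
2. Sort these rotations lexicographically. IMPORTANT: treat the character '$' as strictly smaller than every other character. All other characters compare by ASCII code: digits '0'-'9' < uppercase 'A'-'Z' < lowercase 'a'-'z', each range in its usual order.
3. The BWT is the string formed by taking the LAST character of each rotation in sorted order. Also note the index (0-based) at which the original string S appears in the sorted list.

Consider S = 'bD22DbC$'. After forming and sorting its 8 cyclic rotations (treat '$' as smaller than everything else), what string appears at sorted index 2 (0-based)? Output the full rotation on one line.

All 8 rotations (rotation i = S[i:]+S[:i]):
  rot[0] = bD22DbC$
  rot[1] = D22DbC$b
  rot[2] = 22DbC$bD
  rot[3] = 2DbC$bD2
  rot[4] = DbC$bD22
  rot[5] = bC$bD22D
  rot[6] = C$bD22Db
  rot[7] = $bD22DbC
Sorted (with $ < everything):
  sorted[0] = $bD22DbC
  sorted[1] = 22DbC$bD
  sorted[2] = 2DbC$bD2
  sorted[3] = C$bD22Db
  sorted[4] = D22DbC$b
  sorted[5] = DbC$bD22
  sorted[6] = bC$bD22D
  sorted[7] = bD22DbC$
sorted[2] = 2DbC$bD2

Answer: 2DbC$bD2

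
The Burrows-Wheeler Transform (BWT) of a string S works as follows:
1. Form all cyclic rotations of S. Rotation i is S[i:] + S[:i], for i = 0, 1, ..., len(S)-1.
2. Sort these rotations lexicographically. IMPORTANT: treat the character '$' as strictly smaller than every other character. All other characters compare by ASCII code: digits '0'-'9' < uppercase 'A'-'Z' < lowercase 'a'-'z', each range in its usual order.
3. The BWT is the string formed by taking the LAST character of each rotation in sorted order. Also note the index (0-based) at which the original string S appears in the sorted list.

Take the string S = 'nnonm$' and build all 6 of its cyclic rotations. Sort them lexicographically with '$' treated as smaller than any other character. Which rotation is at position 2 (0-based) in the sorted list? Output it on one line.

Answer: nm$nno

Derivation:
All 6 rotations (rotation i = S[i:]+S[:i]):
  rot[0] = nnonm$
  rot[1] = nonm$n
  rot[2] = onm$nn
  rot[3] = nm$nno
  rot[4] = m$nnon
  rot[5] = $nnonm
Sorted (with $ < everything):
  sorted[0] = $nnonm
  sorted[1] = m$nnon
  sorted[2] = nm$nno
  sorted[3] = nnonm$
  sorted[4] = nonm$n
  sorted[5] = onm$nn
sorted[2] = nm$nno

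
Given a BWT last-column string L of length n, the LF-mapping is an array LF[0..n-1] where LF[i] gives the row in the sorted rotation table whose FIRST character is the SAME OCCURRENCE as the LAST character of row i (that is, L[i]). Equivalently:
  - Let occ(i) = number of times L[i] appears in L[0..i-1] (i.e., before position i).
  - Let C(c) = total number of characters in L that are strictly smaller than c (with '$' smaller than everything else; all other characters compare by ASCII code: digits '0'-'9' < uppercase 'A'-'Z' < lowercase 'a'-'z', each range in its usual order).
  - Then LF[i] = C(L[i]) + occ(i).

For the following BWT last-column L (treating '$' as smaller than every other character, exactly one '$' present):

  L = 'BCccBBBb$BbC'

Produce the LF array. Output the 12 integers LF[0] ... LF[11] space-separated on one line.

Answer: 1 6 10 11 2 3 4 8 0 5 9 7

Derivation:
Char counts: '$':1, 'B':5, 'C':2, 'b':2, 'c':2
C (first-col start): C('$')=0, C('B')=1, C('C')=6, C('b')=8, C('c')=10
L[0]='B': occ=0, LF[0]=C('B')+0=1+0=1
L[1]='C': occ=0, LF[1]=C('C')+0=6+0=6
L[2]='c': occ=0, LF[2]=C('c')+0=10+0=10
L[3]='c': occ=1, LF[3]=C('c')+1=10+1=11
L[4]='B': occ=1, LF[4]=C('B')+1=1+1=2
L[5]='B': occ=2, LF[5]=C('B')+2=1+2=3
L[6]='B': occ=3, LF[6]=C('B')+3=1+3=4
L[7]='b': occ=0, LF[7]=C('b')+0=8+0=8
L[8]='$': occ=0, LF[8]=C('$')+0=0+0=0
L[9]='B': occ=4, LF[9]=C('B')+4=1+4=5
L[10]='b': occ=1, LF[10]=C('b')+1=8+1=9
L[11]='C': occ=1, LF[11]=C('C')+1=6+1=7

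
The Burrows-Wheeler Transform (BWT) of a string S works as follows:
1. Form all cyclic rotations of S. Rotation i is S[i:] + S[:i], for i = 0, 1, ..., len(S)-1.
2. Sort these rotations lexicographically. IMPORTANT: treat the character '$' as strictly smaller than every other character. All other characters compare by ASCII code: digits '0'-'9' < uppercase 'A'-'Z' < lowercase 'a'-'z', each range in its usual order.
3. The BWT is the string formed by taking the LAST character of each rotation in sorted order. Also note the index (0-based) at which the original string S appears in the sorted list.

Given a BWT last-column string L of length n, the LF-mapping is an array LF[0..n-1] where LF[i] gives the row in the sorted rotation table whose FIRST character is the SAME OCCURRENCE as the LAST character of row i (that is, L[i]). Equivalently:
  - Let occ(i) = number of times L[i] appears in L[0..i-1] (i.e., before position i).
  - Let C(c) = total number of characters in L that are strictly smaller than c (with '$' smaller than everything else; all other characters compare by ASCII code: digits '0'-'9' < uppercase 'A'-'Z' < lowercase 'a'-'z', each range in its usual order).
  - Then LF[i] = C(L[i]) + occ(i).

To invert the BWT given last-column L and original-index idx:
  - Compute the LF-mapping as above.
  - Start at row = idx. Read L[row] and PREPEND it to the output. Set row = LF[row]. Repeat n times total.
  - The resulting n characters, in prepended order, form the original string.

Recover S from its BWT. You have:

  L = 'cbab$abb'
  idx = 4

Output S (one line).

Answer: bbaabbc$

Derivation:
LF mapping: 7 3 1 4 0 2 5 6
Walk LF starting at row 4, prepending L[row]:
  step 1: row=4, L[4]='$', prepend. Next row=LF[4]=0
  step 2: row=0, L[0]='c', prepend. Next row=LF[0]=7
  step 3: row=7, L[7]='b', prepend. Next row=LF[7]=6
  step 4: row=6, L[6]='b', prepend. Next row=LF[6]=5
  step 5: row=5, L[5]='a', prepend. Next row=LF[5]=2
  step 6: row=2, L[2]='a', prepend. Next row=LF[2]=1
  step 7: row=1, L[1]='b', prepend. Next row=LF[1]=3
  step 8: row=3, L[3]='b', prepend. Next row=LF[3]=4
Reversed output: bbaabbc$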